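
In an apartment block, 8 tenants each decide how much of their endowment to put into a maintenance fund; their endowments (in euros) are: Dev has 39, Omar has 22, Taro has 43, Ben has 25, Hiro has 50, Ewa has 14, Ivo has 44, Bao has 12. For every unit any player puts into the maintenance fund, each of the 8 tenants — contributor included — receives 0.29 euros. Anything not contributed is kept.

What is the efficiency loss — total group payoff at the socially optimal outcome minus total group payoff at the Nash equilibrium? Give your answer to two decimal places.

The private return per contributed unit is 0.29 < 1 for everyone, so the Nash equilibrium is zero contribution and the group total is Σ E_j = 39 + 22 + 43 + 25 + 50 + 14 + 44 + 12 = 249.
Each contributed unit returns 2.320 to the group, so the social optimum is full contribution by everyone: group total = 2.320 × 249 = 577.68.
Efficiency loss = (2.320 − 1) × 249 = 328.68.

328.68 euros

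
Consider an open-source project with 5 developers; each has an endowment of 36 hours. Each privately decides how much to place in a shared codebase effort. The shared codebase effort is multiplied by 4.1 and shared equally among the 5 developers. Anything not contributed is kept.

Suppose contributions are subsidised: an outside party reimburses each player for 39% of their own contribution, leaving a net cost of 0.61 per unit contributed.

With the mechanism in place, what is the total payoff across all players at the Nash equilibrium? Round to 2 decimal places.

The effective private return per unit is now (4.1/5) / 0.61 = 1.3443 > 1, so every player's dominant strategy flips to full contribution.
At the Nash equilibrium everyone contributes 36. Group total payoff = 5 × (36 × 0.39 + 4.1 × 36) = 808.20.

808.20 hours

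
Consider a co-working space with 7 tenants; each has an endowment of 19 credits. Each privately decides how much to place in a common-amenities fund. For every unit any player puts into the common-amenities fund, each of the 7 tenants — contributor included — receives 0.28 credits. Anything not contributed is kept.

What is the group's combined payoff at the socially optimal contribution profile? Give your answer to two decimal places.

260.68 credits

Each contributed unit returns 1.960 to the group as a whole (0.28 to each of 7 players), which exceeds 1, so the social optimum is full contribution: group total = 1.960 × 133 = 260.68.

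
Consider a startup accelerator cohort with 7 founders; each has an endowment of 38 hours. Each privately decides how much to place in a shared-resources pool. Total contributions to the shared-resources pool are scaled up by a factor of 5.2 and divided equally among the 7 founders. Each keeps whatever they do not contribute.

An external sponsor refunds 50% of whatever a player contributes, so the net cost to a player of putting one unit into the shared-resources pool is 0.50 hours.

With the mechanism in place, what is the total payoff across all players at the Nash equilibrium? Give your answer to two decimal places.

1516.20 hours

The effective private return per unit is now (5.2/7) / 0.50 = 1.4857 > 1, so every player's dominant strategy flips to full contribution.
At the Nash equilibrium everyone contributes 38. Group total payoff = 7 × (38 × 0.50 + 5.2 × 38) = 1516.20.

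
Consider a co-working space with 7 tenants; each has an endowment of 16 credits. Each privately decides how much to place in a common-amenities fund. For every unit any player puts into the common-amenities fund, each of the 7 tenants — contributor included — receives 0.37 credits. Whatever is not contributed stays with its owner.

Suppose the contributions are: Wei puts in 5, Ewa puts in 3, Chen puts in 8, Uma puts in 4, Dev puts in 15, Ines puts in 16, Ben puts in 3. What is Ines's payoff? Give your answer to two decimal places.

Total contributed: 5 + 3 + 8 + 4 + 15 + 16 + 3 = 54.
Each receives 0.37 × 54 = 19.98 from the common-amenities fund.
Ines keeps 16 − 16 = 0, so Ines's payoff is 0 + 19.98 = 19.98.

19.98 credits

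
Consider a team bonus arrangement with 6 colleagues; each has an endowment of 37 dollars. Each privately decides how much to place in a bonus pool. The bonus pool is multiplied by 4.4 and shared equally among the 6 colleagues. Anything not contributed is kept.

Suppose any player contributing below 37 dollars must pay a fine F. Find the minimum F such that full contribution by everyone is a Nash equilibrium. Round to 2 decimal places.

9.87 dollars

Given the others contribute fully, the best deviation is to contribute 0 (any partial contribution still incurs the fine and gives up units whose private return 0.7333 is below 1).
Deviating from 37 to 0 saves 37 dollars but forfeits the deviator's share of the drop in the bonus pool: 4.4/6 × 37 = 27.13.
So the deviation gain is 37 − 27.13 = 9.87, and the fine must be at least 9.87 dollars to wipe it out.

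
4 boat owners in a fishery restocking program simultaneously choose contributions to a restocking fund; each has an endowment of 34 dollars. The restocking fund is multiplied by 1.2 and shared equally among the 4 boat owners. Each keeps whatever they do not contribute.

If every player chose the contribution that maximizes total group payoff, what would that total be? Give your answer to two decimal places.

163.20 dollars

Each contributed unit returns 1.200 to the group as a whole (0.3000 to each of 4 players), which exceeds 1, so the social optimum is full contribution: group total = 1.200 × 136 = 163.20.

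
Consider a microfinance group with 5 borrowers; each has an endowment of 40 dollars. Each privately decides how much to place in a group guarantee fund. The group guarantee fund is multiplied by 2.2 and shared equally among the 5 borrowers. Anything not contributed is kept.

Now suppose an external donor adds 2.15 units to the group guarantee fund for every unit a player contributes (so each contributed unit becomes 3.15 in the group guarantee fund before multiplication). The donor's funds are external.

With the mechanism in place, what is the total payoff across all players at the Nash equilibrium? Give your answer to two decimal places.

Under the mechanism each unit contributed yields 2.2 × 3.15 / 5 = 1.3860 back to its contributor per unit of net cost, which exceeds 1, making full contribution the dominant choice for everyone.
So the Nash equilibrium is full contribution by all 5; the group earns 2.2 × 3.15 × 200 = 1386.00.

1386.00 dollars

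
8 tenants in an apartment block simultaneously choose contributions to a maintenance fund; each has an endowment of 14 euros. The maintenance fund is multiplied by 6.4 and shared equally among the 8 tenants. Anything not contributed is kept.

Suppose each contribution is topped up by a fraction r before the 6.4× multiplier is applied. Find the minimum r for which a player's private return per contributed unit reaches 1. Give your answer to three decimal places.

0.250

With matching at rate r, one contributed unit becomes (1 + r) in the maintenance fund and returns 6.4 × (1 + r) / 8 to the contributor.
Setting this equal to 1: 1 + r = 8/6.4 = 1.2500.
So the minimum matching rate is r = 1.2500 − 1 = 0.250.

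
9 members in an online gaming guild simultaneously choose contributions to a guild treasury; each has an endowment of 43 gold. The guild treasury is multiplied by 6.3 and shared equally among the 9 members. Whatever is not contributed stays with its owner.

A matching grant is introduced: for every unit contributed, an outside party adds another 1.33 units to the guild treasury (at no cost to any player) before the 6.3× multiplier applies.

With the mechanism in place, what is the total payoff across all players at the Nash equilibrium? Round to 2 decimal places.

5680.77 gold

The effective private return per unit is now 6.3 × 2.33 / 9 = 1.6310 > 1, so every player's dominant strategy flips to full contribution.
At the Nash equilibrium everyone contributes 43. Group total payoff = 6.3 × 2.33 × 387 = 5680.77.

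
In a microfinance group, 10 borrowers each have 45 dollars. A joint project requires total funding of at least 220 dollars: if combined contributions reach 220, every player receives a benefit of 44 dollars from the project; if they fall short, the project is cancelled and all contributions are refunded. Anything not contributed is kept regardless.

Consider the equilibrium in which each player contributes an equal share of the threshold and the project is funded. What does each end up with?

Equal share of the threshold: 220/10 = 22.
At this profile no one gains by cutting their contribution: any cut drops the total below 220, the project is cancelled, contributions are refunded, and the deviator ends with 45, which is less than 45 − 22 + 44 = 67. Contributing more than 22 just wastes the excess. So contributing exactly 22 is a best response.
Each player's payoff: 45 − 22 + 44 = 67.

67 dollars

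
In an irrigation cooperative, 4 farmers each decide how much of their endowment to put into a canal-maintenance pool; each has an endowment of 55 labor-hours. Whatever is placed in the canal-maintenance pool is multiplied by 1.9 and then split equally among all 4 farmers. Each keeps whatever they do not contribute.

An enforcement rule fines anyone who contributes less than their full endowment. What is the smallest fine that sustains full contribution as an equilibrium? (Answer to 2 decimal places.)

28.88 labor-hours

Given the others contribute fully, the best deviation is to contribute 0 (any partial contribution still incurs the fine and gives up units whose private return 0.4750 is below 1).
Deviating from 55 to 0 saves 55 labor-hours but forfeits the deviator's share of the drop in the canal-maintenance pool: 1.9/4 × 55 = 26.12.
So the deviation gain is 55 − 26.12 = 28.88, and the fine must be at least 28.88 labor-hours to wipe it out.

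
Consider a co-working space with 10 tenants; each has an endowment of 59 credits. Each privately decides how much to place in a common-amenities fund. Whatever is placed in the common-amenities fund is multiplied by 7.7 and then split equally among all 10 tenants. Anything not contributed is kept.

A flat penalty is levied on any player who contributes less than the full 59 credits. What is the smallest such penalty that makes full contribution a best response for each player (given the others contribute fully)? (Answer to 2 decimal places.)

Given the others contribute fully, the best deviation is to contribute 0 (any partial contribution still incurs the fine and gives up units whose private return 0.7700 is below 1).
Deviating from 59 to 0 saves 59 credits but forfeits the deviator's share of the drop in the common-amenities fund: 7.7/10 × 59 = 45.43.
So the deviation gain is 59 − 45.43 = 13.57, and the fine must be at least 13.57 credits to wipe it out.

13.57 credits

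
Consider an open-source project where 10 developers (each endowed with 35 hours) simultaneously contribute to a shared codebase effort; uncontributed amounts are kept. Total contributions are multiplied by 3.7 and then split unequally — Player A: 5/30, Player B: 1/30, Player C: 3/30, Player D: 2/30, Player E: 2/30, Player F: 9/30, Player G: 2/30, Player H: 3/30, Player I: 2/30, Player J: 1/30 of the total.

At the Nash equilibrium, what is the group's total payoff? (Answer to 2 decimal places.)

For player j, contributing a unit is worthwhile iff 3.7 × (j's share) ≥ 1, i.e. iff j's share is at least 0.2703.
The only share above 0.2703 is Player F's 9/30, contributing 35; the remaining 9 contribute 0. Total contributed: 35.
The shared codebase effort pays out 3.7 × 35 = 129.50 in total (split across the unequal shares, but the aggregate is all that matters for the group sum).
The 9 free-riders keep 35 each, adding 315. Group total = 315 + 129.50 = 444.50.

444.50 hours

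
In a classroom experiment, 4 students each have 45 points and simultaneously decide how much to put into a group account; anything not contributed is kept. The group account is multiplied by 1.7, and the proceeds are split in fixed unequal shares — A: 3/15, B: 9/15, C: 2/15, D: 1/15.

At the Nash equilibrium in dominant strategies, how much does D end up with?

A player with share s gets back 1.7·s per unit contributed, so full contribution is dominant for anyone with s > 1/1.7 = 0.5882 and zero contribution is dominant for anyone below.
B alone (share 9/15) is above the threshold, contributing 45; the remaining 3 contribute 0. Total contributed: 45.
D keeps 45 and receives 1.7 × 45 × 1/15 = 5.10 from the group account, for a payoff of 50.10.

50.10 points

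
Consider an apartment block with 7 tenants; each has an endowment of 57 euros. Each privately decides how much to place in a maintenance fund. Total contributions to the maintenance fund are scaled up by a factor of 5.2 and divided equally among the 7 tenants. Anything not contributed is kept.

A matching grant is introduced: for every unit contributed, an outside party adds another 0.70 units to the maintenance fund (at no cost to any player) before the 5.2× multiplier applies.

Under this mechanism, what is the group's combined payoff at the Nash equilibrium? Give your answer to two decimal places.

The effective private return per unit is now 5.2 × 1.70 / 7 = 1.2629 > 1, so every player's dominant strategy flips to full contribution.
At the Nash equilibrium everyone contributes 57. Group total payoff = 5.2 × 1.70 × 399 = 3527.16.

3527.16 euros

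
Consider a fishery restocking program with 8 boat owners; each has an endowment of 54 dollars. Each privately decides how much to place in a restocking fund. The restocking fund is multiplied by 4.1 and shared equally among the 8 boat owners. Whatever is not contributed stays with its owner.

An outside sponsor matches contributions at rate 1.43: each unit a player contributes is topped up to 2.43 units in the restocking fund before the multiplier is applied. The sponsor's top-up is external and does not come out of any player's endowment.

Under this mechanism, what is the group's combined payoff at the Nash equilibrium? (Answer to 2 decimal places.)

4304.02 dollars

The effective private return per unit is now 4.1 × 2.43 / 8 = 1.2454 > 1, so every player's dominant strategy flips to full contribution.
So the Nash equilibrium is full contribution by all 8; the group earns 4.1 × 2.43 × 432 = 4304.02.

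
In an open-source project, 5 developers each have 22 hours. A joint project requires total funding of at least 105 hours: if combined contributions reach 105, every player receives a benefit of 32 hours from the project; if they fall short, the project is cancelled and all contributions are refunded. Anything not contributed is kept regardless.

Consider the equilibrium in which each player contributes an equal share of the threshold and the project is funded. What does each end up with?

33 hours

Equal share of the threshold: 105/5 = 21.
At this profile no one gains by cutting their contribution: any cut drops the total below 105, the project is cancelled, contributions are refunded, and the deviator ends with 22, which is less than 22 − 21 + 32 = 33. Contributing more than 21 just wastes the excess. So contributing exactly 21 is a best response.
Each player's payoff: 22 − 21 + 32 = 33.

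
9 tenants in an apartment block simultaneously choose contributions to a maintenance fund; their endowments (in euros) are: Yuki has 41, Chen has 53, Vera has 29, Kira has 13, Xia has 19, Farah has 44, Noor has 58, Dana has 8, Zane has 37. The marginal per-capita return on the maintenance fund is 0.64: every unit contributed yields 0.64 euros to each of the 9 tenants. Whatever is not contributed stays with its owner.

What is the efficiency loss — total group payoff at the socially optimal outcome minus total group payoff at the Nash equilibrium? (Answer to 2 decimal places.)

1437.52 euros

The private return per contributed unit is 0.64 < 1 for everyone, so the Nash equilibrium is zero contribution and the group total is Σ E_j = 41 + 53 + 29 + 13 + 19 + 44 + 58 + 8 + 37 = 302.
Each contributed unit returns 5.760 to the group, so the social optimum is full contribution by everyone: group total = 5.760 × 302 = 1739.52.
Efficiency loss = (5.760 − 1) × 302 = 1437.52.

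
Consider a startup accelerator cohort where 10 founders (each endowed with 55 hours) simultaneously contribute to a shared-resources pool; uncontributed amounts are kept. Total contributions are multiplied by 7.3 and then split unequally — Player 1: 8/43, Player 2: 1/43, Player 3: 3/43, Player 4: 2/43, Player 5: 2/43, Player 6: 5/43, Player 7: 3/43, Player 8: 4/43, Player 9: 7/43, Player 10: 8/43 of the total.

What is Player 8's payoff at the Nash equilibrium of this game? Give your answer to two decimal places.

167.05 hours

A player with share s gets back 7.3·s per unit contributed, so full contribution is dominant for anyone with s > 1/7.3 = 0.1370 and zero contribution is dominant for anyone below.
Player 1, Player 9 and Player 10 clear that bar, contributing 55 each; the remaining 7 contribute 0. Total contributed: 165.
Player 8 keeps 55 and receives 7.3 × 165 × 4/43 = 112.05 from the shared-resources pool, for a payoff of 167.05.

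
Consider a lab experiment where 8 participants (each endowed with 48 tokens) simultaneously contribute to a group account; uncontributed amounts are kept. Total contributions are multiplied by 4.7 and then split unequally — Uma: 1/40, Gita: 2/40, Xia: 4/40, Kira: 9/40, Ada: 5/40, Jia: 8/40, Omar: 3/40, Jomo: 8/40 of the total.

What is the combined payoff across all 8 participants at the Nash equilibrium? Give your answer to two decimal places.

561.60 tokens

A player with share s gets back 4.7·s per unit contributed, so full contribution is dominant for anyone with s > 1/4.7 = 0.2128 and zero contribution is dominant for anyone below.
The only share above 0.2128 is Kira's 9/40, contributing 48; the remaining 7 contribute 0. Total contributed: 48.
The group account pays out 4.7 × 48 = 225.60 in total (split across the unequal shares, but the aggregate is all that matters for the group sum).
The 7 free-riders keep 48 each, adding 336. Group total = 336 + 225.60 = 561.60.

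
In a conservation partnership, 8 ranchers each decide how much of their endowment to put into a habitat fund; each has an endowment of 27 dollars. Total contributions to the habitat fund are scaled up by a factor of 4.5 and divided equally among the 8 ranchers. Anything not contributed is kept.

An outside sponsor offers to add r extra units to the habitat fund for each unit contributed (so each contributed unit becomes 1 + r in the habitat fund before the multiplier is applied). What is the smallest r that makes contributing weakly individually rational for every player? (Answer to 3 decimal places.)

0.778

With matching at rate r, one contributed unit becomes (1 + r) in the habitat fund and returns 4.5 × (1 + r) / 8 to the contributor.
Setting this equal to 1: 1 + r = 8/4.5 = 1.7778.
So the minimum matching rate is r = 1.7778 − 1 = 0.778.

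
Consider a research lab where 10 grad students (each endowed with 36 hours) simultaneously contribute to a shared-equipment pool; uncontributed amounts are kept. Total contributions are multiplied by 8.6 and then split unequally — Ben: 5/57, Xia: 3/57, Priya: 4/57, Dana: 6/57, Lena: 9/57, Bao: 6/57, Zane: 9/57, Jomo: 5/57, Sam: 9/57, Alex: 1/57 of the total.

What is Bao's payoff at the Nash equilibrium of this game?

A player with share s gets back 8.6·s per unit contributed, so full contribution is dominant for anyone with s > 1/8.6 = 0.1163 and zero contribution is dominant for anyone below.
Lena, Zane and Sam clear that bar, contributing 36 each; the remaining 7 contribute 0. Total contributed: 108.
Bao keeps 36 and receives 8.6 × 108 × 6/57 = 97.77 from the shared-equipment pool, for a payoff of 133.77.

133.77 hours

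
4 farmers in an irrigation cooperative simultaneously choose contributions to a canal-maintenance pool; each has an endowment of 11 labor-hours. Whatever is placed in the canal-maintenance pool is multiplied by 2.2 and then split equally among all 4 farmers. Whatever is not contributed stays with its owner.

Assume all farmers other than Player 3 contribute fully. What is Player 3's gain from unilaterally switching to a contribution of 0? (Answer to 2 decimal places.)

4.95 labor-hours

Switching from a contribution of 11 to 0 lets Player 3 keep an extra 11 labor-hours, but lowers the canal-maintenance pool by 11, which costs Player 3 their own share of that drop: 2.2/4 × 11 = 6.05.
Net gain = 11 − 6.05 = 4.95. The private return per contributed unit (0.5500) is below 1, so free-riding is indeed the best response regardless of what the others do.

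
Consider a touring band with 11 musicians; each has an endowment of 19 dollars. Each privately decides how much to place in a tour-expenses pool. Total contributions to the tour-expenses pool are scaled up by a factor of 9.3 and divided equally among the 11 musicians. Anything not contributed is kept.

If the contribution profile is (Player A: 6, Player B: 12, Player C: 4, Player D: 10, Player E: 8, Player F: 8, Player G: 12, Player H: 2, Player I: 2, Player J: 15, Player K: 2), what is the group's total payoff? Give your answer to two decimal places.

Total contributed: 6 + 12 + 4 + 10 + 8 + 8 + 12 + 2 + 2 + 15 + 2 = 81; total kept: 11 × 19 − 81 = 128.
The tour-expenses pool pays out 9.3 × 81 = 753.30 in aggregate.
Group total = 128 + 753.30 = 881.30.

881.30 dollars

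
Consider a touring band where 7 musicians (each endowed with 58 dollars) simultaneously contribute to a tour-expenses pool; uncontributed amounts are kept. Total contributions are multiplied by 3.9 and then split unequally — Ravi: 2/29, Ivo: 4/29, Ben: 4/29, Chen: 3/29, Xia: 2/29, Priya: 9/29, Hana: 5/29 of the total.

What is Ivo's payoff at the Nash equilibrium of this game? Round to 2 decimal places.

Each unit j contributes comes back to j as 3.9 × (j's share), so j prefers to contribute only if that share exceeds 1/3.9 = 0.2564; otherwise keeping the unit dominates.
Only Priya (9/29) clears that bar, contributing 58; the remaining 6 contribute 0. Total contributed: 58.
Ivo keeps 58 and receives 3.9 × 58 × 4/29 = 31.20 from the tour-expenses pool, for a payoff of 89.20.

89.20 dollars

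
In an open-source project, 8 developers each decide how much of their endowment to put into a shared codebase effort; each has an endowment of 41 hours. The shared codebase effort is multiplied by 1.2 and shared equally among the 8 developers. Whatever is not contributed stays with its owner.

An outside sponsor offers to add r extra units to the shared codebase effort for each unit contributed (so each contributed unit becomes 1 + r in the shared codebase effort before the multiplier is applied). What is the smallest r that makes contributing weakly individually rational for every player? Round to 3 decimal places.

With matching at rate r, one contributed unit becomes (1 + r) in the shared codebase effort and returns 1.2 × (1 + r) / 8 to the contributor.
Setting this equal to 1: 1 + r = 8/1.2 = 6.6667.
So the minimum matching rate is r = 6.6667 − 1 = 5.667.

5.667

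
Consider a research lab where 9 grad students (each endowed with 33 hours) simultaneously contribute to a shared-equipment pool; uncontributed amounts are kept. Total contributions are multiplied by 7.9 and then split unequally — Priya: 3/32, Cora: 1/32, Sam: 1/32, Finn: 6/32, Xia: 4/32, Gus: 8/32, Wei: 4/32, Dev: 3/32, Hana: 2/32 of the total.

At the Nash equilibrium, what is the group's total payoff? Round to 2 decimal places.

Each unit j contributes comes back to j as 7.9 × (j's share), so j prefers to contribute only if that share exceeds 1/7.9 = 0.1266; otherwise keeping the unit dominates.
The shares above 0.1266 belong to Finn and Gus, contributing 33 each; the remaining 7 contribute 0. Total contributed: 66.
The shared-equipment pool pays out 7.9 × 66 = 521.40 in total (split across the unequal shares, but the aggregate is all that matters for the group sum).
The 7 free-riders keep 33 each, adding 231. Group total = 231 + 521.40 = 752.40.

752.40 hours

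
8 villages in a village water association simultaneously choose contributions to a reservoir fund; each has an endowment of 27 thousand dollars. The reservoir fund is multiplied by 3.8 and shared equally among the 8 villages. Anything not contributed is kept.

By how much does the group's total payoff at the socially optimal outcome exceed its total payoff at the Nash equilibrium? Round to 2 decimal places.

604.80 thousand dollars

Each contributed unit returns 3.8/8 = 0.4750 to its contributor — below 1 — so contributing 0 is dominant for every player. At the Nash equilibrium everyone keeps their 27, and the group total is 8 × 27 = 216.
Each contributed unit returns 3.800 to the group as a whole (0.4750 to each of 8 players), which exceeds 1, so the social optimum is full contribution: group total = 3.800 × 216 = 820.80.
Efficiency loss = 820.80 − 216 = 604.80.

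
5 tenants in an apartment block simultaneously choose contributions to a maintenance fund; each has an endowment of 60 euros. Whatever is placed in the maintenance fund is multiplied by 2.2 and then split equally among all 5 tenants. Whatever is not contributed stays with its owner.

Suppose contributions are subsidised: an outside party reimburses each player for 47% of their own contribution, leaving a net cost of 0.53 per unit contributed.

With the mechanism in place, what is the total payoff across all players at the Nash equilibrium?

With the mechanism, a contributed unit returns (2.2/5) / 0.53 = 0.8302 per unit of net cost — still below 1 — so contributing 0 remains dominant for every player.
Everyone keeps their endowment and the group total is 5 × 60 = 300.

300.00 euros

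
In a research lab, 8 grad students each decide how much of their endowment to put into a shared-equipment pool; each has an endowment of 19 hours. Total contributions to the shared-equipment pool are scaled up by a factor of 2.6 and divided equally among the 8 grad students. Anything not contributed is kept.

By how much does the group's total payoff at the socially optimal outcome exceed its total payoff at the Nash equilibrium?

243.20 hours

Each contributed unit returns 2.6/8 = 0.3250 to its contributor — below 1 — so contributing 0 is dominant for every player. At the Nash equilibrium everyone keeps their 19, and the group total is 8 × 19 = 152.
Each contributed unit returns 2.600 to the group as a whole (0.3250 to each of 8 players), which exceeds 1, so the social optimum is full contribution: group total = 2.600 × 152 = 395.20.
Efficiency loss = 395.20 − 152 = 243.20.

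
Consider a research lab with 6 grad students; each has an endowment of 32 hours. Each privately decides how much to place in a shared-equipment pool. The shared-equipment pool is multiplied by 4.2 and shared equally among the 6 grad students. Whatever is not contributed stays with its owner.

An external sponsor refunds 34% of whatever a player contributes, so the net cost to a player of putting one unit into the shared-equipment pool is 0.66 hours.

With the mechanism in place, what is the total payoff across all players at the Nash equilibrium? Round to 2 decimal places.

The effective private return per unit is now (4.2/6) / 0.66 = 1.0606 > 1, so every player's dominant strategy flips to full contribution.
At the Nash equilibrium everyone contributes 32. Group total payoff = 6 × (32 × 0.34 + 4.2 × 32) = 871.68.

871.68 hours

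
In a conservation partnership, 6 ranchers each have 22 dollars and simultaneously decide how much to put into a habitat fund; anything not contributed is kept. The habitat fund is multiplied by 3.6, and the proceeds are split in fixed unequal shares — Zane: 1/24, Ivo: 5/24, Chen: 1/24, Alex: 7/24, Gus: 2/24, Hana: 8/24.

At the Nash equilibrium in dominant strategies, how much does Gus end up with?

35.20 dollars

Each unit j contributes comes back to j as 3.6 × (j's share), so j prefers to contribute only if that share exceeds 1/3.6 = 0.2778; otherwise keeping the unit dominates.
Alex and Hana clear that bar, contributing 22 each; the remaining 4 contribute 0. Total contributed: 44.
Gus keeps 22 and receives 3.6 × 44 × 2/24 = 13.20 from the habitat fund, for a payoff of 35.20.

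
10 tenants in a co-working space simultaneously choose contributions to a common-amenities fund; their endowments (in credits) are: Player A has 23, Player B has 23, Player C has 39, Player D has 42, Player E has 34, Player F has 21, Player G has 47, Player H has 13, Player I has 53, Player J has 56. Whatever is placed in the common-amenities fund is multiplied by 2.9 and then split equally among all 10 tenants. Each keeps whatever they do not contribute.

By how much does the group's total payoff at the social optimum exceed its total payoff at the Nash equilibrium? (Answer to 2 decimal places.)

The private return per contributed unit is 2.9/10 = 0.2900 < 1 for every player regardless of endowment, so the Nash equilibrium is zero contribution and the group total is Σ E_j = 23 + 23 + 39 + 42 + 34 + 21 + 47 + 13 + 53 + 56 = 351.
Each contributed unit returns 2.900 to the group, so the social optimum is full contribution by everyone: group total = 2.900 × 351 = 1017.90.
Efficiency loss = (2.900 − 1) × 351 = 666.90.

666.90 credits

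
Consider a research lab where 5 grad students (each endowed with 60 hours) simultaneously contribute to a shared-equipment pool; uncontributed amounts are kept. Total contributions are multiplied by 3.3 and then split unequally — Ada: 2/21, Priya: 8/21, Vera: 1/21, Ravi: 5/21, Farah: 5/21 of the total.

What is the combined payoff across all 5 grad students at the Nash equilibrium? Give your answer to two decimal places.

For player j, contributing a unit is worthwhile iff 3.3 × (j's share) ≥ 1, i.e. iff j's share is at least 0.3030.
Priya alone (share 8/21) is above the threshold, contributing 60; the remaining 4 contribute 0. Total contributed: 60.
The shared-equipment pool pays out 3.3 × 60 = 198.00 in total (split across the unequal shares, but the aggregate is all that matters for the group sum).
The 4 free-riders keep 60 each, adding 240. Group total = 240 + 198.00 = 438.00.

438.00 hours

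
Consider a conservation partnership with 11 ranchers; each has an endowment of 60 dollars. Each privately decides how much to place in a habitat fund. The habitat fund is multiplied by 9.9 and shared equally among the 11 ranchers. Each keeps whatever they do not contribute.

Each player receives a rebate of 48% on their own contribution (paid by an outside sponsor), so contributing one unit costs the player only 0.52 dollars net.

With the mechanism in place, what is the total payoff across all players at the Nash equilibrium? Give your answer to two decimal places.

The effective private return per unit is now (9.9/11) / 0.52 = 1.7308 > 1, so every player's dominant strategy flips to full contribution.
So the Nash equilibrium is full contribution by all 11; the group earns 11 × (60 × 0.48 + 9.9 × 60) = 6850.80.

6850.80 dollars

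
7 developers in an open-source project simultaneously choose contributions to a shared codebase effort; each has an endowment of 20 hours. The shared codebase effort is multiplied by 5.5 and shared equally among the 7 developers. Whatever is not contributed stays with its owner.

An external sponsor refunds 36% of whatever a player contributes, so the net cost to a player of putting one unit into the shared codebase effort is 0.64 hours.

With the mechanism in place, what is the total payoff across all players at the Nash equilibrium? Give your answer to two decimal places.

The effective private return per unit is now (5.5/7) / 0.64 = 1.2277 > 1, so every player's dominant strategy flips to full contribution.
At the Nash equilibrium everyone contributes 20. Group total payoff = 7 × (20 × 0.36 + 5.5 × 20) = 820.40.

820.40 hours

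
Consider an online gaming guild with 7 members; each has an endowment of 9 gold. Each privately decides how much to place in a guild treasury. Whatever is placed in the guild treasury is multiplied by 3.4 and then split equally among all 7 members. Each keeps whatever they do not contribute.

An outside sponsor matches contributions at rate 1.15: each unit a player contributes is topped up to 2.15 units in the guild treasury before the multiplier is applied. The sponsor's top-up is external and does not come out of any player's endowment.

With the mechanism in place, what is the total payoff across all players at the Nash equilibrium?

460.53 gold

Under the mechanism each unit contributed yields 3.4 × 2.15 / 7 = 1.0443 back to its contributor per unit of net cost, which exceeds 1, making full contribution the dominant choice for everyone.
At the Nash equilibrium everyone contributes 9. Group total payoff = 3.4 × 2.15 × 63 = 460.53.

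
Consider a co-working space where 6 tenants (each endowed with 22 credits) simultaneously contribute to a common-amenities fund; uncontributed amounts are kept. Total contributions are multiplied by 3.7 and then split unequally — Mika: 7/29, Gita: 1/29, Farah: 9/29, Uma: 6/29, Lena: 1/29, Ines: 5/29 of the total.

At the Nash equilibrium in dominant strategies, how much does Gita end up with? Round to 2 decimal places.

For player j, contributing a unit is worthwhile iff 3.7 × (j's share) ≥ 1, i.e. iff j's share is at least 0.2703.
Farah alone (share 9/29) is above the threshold, contributing 22; the remaining 5 contribute 0. Total contributed: 22.
Gita keeps 22 and receives 3.7 × 22 × 1/29 = 2.81 from the common-amenities fund, for a payoff of 24.81.

24.81 credits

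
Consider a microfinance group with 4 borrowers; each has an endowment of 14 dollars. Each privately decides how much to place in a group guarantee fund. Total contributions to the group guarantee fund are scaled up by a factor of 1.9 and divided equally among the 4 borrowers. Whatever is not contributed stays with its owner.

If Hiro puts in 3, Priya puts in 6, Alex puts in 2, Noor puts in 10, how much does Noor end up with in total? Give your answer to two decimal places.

Total contributed: 3 + 6 + 2 + 10 = 21.
Each receives 1.9 × 21 / 4 = 9.98 from the group guarantee fund.
Noor keeps 14 − 10 = 4, so Noor's payoff is 4 + 9.98 = 13.98.

13.98 dollars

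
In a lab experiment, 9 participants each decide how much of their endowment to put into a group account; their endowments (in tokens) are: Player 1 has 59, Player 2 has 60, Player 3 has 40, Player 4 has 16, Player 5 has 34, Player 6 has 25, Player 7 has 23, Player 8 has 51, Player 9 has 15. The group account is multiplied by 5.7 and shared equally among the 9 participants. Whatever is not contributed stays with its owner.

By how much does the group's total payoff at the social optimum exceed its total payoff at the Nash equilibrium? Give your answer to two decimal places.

The private return per contributed unit is 5.7/9 = 0.6333 < 1 for every player regardless of endowment, so the Nash equilibrium is zero contribution and the group total is Σ E_j = 59 + 60 + 40 + 16 + 34 + 25 + 23 + 51 + 15 = 323.
Each contributed unit returns 5.700 to the group, so the social optimum is full contribution by everyone: group total = 5.700 × 323 = 1841.10.
Efficiency loss = (5.700 − 1) × 323 = 1518.10.

1518.10 tokens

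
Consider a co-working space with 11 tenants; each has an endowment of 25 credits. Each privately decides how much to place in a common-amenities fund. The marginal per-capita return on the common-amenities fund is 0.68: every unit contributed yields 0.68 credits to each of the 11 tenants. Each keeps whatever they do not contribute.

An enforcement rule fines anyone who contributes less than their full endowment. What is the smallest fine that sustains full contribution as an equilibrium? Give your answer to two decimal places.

8.00 credits

Given the others contribute fully, the best deviation is to contribute 0 (any partial contribution still incurs the fine and gives up units whose private return 0.68 is below 1).
Deviating from 25 to 0 saves 25 credits but forfeits the deviator's share of the drop in the common-amenities fund: 0.68 × 25 = 17.00.
So the deviation gain is 25 − 17.00 = 8.00, and the fine must be at least 8.00 credits to wipe it out.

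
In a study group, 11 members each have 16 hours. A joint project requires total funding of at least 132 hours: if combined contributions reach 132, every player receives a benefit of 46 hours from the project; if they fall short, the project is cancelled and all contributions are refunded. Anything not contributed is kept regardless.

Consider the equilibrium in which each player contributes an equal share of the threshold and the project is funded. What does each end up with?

Equal share of the threshold: 132/11 = 12.
At this profile no one gains by cutting their contribution: any cut drops the total below 132, the project is cancelled, contributions are refunded, and the deviator ends with 16, which is less than 16 − 12 + 46 = 50. Contributing more than 12 just wastes the excess. So contributing exactly 12 is a best response.
Each player's payoff: 16 − 12 + 46 = 50.

50 hours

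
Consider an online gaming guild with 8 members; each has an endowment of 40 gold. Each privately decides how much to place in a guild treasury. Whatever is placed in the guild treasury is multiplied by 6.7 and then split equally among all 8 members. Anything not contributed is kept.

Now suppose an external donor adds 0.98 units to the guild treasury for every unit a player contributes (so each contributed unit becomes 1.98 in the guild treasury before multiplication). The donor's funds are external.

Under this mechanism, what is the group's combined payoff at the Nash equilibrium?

4245.12 gold

With the mechanism, a contributed unit returns 6.7 × 1.98 / 8 = 1.6583 per unit of net cost to the contributor — now above 1 — so contributing fully is weakly dominant for every player.
So the Nash equilibrium is full contribution by all 8; the group earns 6.7 × 1.98 × 320 = 4245.12.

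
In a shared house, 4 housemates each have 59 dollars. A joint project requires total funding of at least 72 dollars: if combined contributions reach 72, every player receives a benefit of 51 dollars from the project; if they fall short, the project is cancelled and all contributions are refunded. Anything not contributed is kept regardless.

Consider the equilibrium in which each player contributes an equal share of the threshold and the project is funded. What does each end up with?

Equal share of the threshold: 72/4 = 18.
At this profile no one gains by cutting their contribution: any cut drops the total below 72, the project is cancelled, contributions are refunded, and the deviator ends with 59, which is less than 59 − 18 + 51 = 92. Contributing more than 18 just wastes the excess. So contributing exactly 18 is a best response.
Each player's payoff: 59 − 18 + 51 = 92.

92 dollars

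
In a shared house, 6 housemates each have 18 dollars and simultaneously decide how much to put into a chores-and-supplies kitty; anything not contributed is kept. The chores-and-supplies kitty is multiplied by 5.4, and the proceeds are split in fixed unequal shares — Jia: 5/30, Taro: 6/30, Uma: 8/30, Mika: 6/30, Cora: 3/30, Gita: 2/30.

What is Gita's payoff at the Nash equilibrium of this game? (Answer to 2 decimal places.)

37.44 dollars

For player j, contributing a unit is worthwhile iff 5.4 × (j's share) ≥ 1, i.e. iff j's share is at least 0.1852.
Taro, Uma and Mika are above the threshold, contributing 18 each; the remaining 3 contribute 0. Total contributed: 54.
Gita keeps 18 and receives 5.4 × 54 × 2/30 = 19.44 from the chores-and-supplies kitty, for a payoff of 37.44.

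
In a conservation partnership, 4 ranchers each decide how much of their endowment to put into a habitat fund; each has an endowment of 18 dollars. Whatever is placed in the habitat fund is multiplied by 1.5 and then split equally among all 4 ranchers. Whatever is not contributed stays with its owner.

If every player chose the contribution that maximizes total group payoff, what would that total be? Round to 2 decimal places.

Each contributed unit returns 1.500 to the group as a whole (0.3750 to each of 4 players), which exceeds 1, so the social optimum is full contribution: group total = 1.500 × 72 = 108.00.

108.00 dollars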